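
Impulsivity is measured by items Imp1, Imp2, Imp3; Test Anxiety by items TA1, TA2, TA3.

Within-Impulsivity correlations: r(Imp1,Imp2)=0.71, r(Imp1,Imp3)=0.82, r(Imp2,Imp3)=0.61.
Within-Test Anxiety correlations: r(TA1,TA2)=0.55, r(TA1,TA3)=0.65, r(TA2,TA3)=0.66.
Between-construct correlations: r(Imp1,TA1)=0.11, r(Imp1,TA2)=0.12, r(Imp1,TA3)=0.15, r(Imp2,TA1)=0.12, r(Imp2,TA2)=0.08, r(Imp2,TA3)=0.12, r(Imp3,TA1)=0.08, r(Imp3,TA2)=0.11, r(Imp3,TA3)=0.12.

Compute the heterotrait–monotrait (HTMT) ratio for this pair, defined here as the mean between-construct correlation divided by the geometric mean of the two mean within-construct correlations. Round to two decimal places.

0.17

Mean between = 1.01/9 = 0.1122.
Mean within-Imp = 2.14/3 = 0.7133; mean within-TA = 1.86/3 = 0.6200.
Geometric mean = √(0.7133 × 0.6200) = 0.6650.
HTMT = 0.1122 / 0.6650 = 0.17.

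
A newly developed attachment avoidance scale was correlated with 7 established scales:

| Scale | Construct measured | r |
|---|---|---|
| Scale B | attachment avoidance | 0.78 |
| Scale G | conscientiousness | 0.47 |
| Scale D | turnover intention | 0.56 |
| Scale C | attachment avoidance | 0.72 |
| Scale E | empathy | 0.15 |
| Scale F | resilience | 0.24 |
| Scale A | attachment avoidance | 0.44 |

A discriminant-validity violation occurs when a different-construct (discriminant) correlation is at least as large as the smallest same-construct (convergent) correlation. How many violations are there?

2

Convergent (same construct = attachment avoidance): Scale B, Scale C, Scale A.
Smallest convergent = 0.44. Discriminant values: 0.47, 0.56, 0.15, 0.24; count ≥ 0.44 → 2.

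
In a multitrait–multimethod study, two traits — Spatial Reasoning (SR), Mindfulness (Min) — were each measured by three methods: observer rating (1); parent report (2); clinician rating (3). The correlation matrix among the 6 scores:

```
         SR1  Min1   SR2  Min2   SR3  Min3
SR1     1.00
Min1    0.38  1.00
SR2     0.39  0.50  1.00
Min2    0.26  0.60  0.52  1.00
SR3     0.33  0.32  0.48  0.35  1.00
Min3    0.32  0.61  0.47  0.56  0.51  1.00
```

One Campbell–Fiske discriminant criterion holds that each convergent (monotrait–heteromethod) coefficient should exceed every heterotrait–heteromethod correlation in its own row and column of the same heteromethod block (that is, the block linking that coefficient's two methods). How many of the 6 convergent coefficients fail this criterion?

Checking each validity diagonal entry against its comparison values:
SR (methods 1·2): 0.39 vs {0.26, 0.50} → fail.
SR (methods 1·3): 0.33 vs {0.32, 0.32} → pass.
SR (methods 2·3): 0.48 vs {0.47, 0.35} → pass.
Min (methods 1·2): 0.60 vs {0.50, 0.26} → pass.
Min (methods 1·3): 0.61 vs {0.32, 0.32} → pass.
Min (methods 2·3): 0.56 vs {0.35, 0.47} → pass.
1 of 6 fail.

1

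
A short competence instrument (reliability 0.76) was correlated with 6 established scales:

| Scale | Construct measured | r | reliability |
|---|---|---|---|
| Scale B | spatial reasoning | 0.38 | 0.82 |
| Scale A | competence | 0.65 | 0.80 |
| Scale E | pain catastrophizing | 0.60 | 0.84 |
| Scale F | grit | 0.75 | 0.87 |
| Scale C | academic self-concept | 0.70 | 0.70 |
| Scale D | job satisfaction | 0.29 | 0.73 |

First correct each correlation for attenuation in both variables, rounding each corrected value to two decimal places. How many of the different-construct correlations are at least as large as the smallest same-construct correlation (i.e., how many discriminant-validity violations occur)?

Disattenuated r (r / √(r_scale · r_new)):
  Scale B (disc): 0.38 / √(0.82·0.76) = 0.48
  Scale A (conv): 0.65 / √(0.80·0.76) = 0.83
  Scale E (disc): 0.60 / √(0.84·0.76) = 0.75
  Scale F (disc): 0.75 / √(0.87·0.76) = 0.92
  Scale C (disc): 0.70 / √(0.70·0.76) = 0.96
  Scale D (disc): 0.29 / √(0.73·0.76) = 0.39
Smallest convergent = 0.83. Discriminant values: 0.48, 0.75, 0.92, 0.96, 0.39; count ≥ 0.83 → 2.

2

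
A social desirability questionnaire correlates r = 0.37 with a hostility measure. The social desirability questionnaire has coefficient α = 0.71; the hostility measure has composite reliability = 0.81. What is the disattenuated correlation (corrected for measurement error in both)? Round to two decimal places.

r_true = r_obs / √(r_xx · r_yy) = 0.37 / √(0.71 × 0.81) = 0.37 / √0.5751 = 0.37 / 0.7584 ≈ 0.49.

0.49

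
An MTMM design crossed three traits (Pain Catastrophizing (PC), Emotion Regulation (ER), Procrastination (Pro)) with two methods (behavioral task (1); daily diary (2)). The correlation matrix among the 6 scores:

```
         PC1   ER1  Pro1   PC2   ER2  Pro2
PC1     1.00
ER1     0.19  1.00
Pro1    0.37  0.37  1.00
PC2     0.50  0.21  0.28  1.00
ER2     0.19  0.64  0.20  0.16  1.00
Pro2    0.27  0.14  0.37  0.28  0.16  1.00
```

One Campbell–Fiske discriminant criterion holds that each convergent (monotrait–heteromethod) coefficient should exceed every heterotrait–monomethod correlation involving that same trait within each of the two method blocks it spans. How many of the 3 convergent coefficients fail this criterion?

1

Each convergent coefficient versus the relevant comparison correlations:
PC (methods 1·2): 0.50 vs {0.19, 0.16, 0.37, 0.28} → pass.
ER (methods 1·2): 0.64 vs {0.19, 0.16, 0.37, 0.16} → pass.
Pro (methods 1·2): 0.37 vs {0.37, 0.28, 0.37, 0.16} → fail.
1 of 3 fail.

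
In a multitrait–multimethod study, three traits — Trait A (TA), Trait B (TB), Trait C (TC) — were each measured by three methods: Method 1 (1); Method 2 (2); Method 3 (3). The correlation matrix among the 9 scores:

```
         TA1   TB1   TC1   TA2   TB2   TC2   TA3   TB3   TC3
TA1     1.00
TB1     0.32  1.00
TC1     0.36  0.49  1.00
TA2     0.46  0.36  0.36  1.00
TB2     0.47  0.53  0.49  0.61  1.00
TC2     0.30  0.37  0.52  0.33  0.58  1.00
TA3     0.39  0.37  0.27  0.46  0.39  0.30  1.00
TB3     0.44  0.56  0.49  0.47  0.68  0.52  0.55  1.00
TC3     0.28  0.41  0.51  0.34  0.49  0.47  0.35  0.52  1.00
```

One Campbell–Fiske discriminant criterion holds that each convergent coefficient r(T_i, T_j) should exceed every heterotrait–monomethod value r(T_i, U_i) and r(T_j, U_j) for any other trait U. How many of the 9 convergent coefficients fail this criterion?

Convergent coefficients and their comparison sets:
TA (methods 1·2): 0.46 vs {0.32, 0.61, 0.36, 0.33} → fail.
TA (methods 1·3): 0.39 vs {0.32, 0.55, 0.36, 0.35} → fail.
TA (methods 2·3): 0.46 vs {0.61, 0.55, 0.33, 0.35} → fail.
TB (methods 1·2): 0.53 vs {0.32, 0.61, 0.49, 0.58} → fail.
TB (methods 1·3): 0.56 vs {0.32, 0.55, 0.49, 0.52} → pass.
TB (methods 2·3): 0.68 vs {0.61, 0.55, 0.58, 0.52} → pass.
TC (methods 1·2): 0.52 vs {0.36, 0.33, 0.49, 0.58} → fail.
TC (methods 1·3): 0.51 vs {0.36, 0.35, 0.49, 0.52} → fail.
TC (methods 2·3): 0.47 vs {0.33, 0.35, 0.58, 0.52} → fail.
7 of 9 fail.

7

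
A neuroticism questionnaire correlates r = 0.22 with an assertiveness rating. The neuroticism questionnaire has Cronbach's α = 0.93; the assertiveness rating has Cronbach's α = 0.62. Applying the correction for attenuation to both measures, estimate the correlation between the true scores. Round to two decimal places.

0.29

r_true = r_obs / √(r_xx · r_yy) = 0.22 / √(0.93 × 0.62) = 0.22 / √0.5766 = 0.22 / 0.7593 ≈ 0.29.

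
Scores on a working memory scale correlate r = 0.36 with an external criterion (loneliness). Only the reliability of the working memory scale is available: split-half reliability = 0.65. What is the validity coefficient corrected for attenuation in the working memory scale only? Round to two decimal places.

0.45

Single correction: r_c = r_obs / √r_xx = 0.36 / √0.65 = 0.36 / 0.8062 ≈ 0.45.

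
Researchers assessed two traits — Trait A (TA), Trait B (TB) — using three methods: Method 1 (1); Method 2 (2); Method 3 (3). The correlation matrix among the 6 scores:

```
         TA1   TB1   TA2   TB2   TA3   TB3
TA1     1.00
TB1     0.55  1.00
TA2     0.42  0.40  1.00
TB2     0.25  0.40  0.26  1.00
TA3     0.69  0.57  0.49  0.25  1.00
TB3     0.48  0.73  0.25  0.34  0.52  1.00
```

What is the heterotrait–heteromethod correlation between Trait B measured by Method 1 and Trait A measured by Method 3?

0.57

Different traits and methods: r(TB1, TA3) = 0.57.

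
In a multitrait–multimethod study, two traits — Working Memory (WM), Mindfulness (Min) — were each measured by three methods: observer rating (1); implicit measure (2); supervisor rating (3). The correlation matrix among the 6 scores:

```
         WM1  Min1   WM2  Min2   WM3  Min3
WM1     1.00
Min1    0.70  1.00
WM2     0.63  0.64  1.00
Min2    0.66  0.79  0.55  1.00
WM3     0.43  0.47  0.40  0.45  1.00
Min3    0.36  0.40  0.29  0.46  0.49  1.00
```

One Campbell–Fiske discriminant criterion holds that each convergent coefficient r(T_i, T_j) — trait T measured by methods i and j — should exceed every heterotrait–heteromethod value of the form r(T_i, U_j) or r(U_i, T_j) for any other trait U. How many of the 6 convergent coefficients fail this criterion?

4

Convergent coefficients and their comparison sets:
WM (methods 1·2): 0.63 vs {0.66, 0.64} → fail.
WM (methods 1·3): 0.43 vs {0.36, 0.47} → fail.
WM (methods 2·3): 0.40 vs {0.29, 0.45} → fail.
Min (methods 1·2): 0.79 vs {0.64, 0.66} → pass.
Min (methods 1·3): 0.40 vs {0.47, 0.36} → fail.
Min (methods 2·3): 0.46 vs {0.45, 0.29} → pass.
4 of 6 fail.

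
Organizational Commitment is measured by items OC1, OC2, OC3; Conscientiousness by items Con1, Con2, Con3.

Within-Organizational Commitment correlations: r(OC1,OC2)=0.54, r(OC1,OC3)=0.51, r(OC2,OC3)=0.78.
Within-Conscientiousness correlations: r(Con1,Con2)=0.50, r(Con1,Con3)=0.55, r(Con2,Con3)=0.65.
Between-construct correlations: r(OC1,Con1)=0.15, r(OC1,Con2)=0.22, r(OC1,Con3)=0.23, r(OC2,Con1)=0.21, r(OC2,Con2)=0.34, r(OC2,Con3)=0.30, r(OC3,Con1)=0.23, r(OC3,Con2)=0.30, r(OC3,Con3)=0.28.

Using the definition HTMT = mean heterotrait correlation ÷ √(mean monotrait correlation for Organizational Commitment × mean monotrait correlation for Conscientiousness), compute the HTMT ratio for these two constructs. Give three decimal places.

Between-construct mean = 2.26/9 = 0.2511.
Mean within-OC = 1.83/3 = 0.6100; mean within-Con = 1.70/3 = 0.5667.
Geometric mean = √(0.6100 × 0.5667) = 0.5880.
HTMT = 0.2511 / 0.5880 = 0.427.

0.427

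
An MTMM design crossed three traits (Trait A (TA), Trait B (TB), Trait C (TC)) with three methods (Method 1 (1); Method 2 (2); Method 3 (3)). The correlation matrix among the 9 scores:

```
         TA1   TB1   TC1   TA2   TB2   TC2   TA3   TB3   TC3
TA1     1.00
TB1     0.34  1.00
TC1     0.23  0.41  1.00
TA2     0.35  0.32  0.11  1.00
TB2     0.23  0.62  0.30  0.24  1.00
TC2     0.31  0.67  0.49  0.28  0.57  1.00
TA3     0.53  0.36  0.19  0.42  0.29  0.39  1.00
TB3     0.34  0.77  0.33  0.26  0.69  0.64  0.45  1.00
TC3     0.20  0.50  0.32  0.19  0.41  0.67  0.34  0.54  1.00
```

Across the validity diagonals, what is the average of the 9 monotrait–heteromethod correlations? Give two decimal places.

Convergent values: 0.35, 0.53, 0.42, 0.62, 0.77, 0.69, 0.49, 0.32, 0.67; mean = 4.86/9 = 0.54.

0.54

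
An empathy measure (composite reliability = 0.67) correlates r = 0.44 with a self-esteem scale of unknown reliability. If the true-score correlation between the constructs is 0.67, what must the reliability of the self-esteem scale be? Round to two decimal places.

0.64

r_true = r_obs / √(r_xx · r_yy) ⇒ 0.67 = 0.44 / √(0.67 · r_yy).
√(0.67 · r_yy) = 0.44 / 0.67 = 0.6567; 0.67 · r_yy = 0.4313; r_yy = 0.4313 / 0.67 ≈ 0.64.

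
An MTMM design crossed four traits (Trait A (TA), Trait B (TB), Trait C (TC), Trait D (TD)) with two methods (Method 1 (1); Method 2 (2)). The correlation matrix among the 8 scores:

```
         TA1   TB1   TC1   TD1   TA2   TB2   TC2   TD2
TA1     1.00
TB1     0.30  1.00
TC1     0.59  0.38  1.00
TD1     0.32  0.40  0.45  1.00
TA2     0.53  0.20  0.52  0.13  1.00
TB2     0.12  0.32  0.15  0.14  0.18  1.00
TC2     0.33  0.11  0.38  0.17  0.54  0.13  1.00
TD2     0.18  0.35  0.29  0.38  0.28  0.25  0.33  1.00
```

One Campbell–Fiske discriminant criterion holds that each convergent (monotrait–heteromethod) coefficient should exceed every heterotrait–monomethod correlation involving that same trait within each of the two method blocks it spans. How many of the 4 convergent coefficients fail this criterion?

4

Convergent coefficients and their comparison sets:
TA (methods 1·2): 0.53 vs {0.30, 0.18, 0.59, 0.54, 0.32, 0.28} → fail.
TB (methods 1·2): 0.32 vs {0.30, 0.18, 0.38, 0.13, 0.40, 0.25} → fail.
TC (methods 1·2): 0.38 vs {0.59, 0.54, 0.38, 0.13, 0.45, 0.33} → fail.
TD (methods 1·2): 0.38 vs {0.32, 0.28, 0.40, 0.25, 0.45, 0.33} → fail.
4 of 4 fail.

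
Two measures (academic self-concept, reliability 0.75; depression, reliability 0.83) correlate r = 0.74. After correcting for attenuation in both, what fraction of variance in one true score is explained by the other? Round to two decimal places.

Disattenuated r = 0.74 / √(0.75 × 0.83) = 0.74 / 0.7890 = 0.9379.
Shared true-score variance = 0.9379² = 0.8797 ≈ 0.88.

0.88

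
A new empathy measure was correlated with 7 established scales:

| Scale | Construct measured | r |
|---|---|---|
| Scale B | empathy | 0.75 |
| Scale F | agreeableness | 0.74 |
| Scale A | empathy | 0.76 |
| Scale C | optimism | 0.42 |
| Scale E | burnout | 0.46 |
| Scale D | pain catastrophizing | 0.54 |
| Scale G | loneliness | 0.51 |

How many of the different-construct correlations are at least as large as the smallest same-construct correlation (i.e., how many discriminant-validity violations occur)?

Convergent (same construct = empathy): Scale B, Scale A.
Smallest convergent = 0.75. Discriminant values: 0.74, 0.42, 0.46, 0.54, 0.51; count ≥ 0.75 → 0.

0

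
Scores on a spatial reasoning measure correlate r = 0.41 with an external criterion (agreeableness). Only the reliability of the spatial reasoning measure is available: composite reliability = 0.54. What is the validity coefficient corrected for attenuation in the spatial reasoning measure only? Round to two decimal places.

0.56

Single correction: r_c = r_obs / √r_xx = 0.41 / √0.54 = 0.41 / 0.7348 ≈ 0.56.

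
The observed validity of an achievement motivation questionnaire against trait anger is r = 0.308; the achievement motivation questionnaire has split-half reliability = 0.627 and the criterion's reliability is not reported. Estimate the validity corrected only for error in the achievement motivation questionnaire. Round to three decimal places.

Single correction: r_c = r_obs / √r_xx = 0.308 / √0.627 = 0.308 / 0.7918 ≈ 0.389.

0.389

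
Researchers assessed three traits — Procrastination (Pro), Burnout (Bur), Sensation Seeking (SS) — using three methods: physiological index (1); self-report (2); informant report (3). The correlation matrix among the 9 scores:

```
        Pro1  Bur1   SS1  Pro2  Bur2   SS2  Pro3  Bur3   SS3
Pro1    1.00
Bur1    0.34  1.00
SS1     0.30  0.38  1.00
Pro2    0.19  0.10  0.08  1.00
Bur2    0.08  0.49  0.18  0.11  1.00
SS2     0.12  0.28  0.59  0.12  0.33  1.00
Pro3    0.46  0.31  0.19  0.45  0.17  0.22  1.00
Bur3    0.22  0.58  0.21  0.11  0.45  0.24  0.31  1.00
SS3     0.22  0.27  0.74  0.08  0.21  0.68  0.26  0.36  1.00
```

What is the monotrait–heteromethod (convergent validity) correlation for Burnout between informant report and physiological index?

Same trait (Bur), different methods: r(Bur3, Bur1) = 0.58.

0.58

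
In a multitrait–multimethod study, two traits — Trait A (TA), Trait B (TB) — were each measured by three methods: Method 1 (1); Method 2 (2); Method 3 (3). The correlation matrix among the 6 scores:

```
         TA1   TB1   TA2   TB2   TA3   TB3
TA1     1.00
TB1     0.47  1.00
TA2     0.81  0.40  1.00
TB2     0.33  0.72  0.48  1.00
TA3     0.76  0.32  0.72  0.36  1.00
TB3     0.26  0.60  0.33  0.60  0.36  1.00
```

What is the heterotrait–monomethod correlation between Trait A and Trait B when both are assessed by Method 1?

Different traits, same method: r(TA1, TB1) = 0.47.

0.47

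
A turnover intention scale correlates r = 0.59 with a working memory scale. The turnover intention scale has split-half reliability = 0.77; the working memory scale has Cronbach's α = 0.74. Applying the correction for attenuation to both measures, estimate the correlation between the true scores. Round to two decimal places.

0.78

r_true = r_obs / √(r_xx · r_yy) = 0.59 / √(0.77 × 0.74) = 0.59 / √0.5698 = 0.59 / 0.7549 ≈ 0.78.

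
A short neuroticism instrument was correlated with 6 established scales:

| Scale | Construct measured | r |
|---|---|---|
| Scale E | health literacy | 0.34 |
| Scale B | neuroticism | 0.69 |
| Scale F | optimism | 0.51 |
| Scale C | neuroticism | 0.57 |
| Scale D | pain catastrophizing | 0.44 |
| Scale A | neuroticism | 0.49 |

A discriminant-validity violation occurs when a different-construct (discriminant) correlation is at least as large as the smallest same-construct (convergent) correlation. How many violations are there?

Convergent (same construct = neuroticism): Scale B, Scale C, Scale A.
Smallest convergent = 0.49. Discriminant values: 0.34, 0.51, 0.44; count ≥ 0.49 → 1.

1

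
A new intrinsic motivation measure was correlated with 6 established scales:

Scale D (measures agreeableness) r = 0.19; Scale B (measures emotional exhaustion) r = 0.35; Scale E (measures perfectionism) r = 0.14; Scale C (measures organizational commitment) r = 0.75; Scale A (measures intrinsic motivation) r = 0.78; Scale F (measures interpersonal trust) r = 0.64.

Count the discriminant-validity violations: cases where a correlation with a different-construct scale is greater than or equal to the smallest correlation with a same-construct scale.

Convergent (same construct = intrinsic motivation): Scale A.
Smallest convergent = 0.78. Discriminant values: 0.19, 0.35, 0.14, 0.75, 0.64; count ≥ 0.78 → 0.

0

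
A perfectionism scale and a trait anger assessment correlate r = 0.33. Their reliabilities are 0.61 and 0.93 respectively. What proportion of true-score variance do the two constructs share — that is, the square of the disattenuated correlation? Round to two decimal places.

0.19

Disattenuated r = 0.33 / √(0.61 × 0.93) = 0.33 / 0.7532 = 0.4381.
Shared true-score variance = 0.4381² = 0.1919 ≈ 0.19.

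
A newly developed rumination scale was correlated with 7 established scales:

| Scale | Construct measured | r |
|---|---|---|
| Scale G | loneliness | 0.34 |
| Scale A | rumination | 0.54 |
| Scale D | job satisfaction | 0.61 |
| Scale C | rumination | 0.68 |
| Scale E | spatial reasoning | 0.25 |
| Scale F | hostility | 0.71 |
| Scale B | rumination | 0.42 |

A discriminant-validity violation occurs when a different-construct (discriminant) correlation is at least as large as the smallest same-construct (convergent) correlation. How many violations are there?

Convergent (same construct = rumination): Scale A, Scale C, Scale B.
Smallest convergent = 0.42. Discriminant values: 0.34, 0.61, 0.25, 0.71; count ≥ 0.42 → 2.

2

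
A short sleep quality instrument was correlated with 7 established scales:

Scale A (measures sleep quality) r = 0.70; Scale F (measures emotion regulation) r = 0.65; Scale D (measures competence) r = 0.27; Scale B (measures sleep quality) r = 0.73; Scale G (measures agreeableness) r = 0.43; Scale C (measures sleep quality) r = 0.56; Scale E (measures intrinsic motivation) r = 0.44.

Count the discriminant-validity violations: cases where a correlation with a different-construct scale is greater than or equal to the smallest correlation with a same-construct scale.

1

Convergent (same construct = sleep quality): Scale A, Scale B, Scale C.
Smallest convergent = 0.56. Discriminant values: 0.65, 0.27, 0.43, 0.44; count ≥ 0.56 → 1.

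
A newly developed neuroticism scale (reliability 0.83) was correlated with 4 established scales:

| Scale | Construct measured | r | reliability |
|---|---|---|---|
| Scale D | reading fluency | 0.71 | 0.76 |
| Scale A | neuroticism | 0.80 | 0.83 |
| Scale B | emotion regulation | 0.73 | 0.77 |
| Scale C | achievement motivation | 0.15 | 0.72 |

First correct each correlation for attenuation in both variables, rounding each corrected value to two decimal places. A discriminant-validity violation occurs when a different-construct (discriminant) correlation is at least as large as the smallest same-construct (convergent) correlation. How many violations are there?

Disattenuated r (r / √(r_scale · r_new)):
  Scale D (disc): 0.71 / √(0.76·0.83) = 0.89
  Scale A (conv): 0.80 / √(0.83·0.83) = 0.96
  Scale B (disc): 0.73 / √(0.77·0.83) = 0.91
  Scale C (disc): 0.15 / √(0.72·0.83) = 0.19
Smallest convergent = 0.96. Discriminant values: 0.89, 0.91, 0.19; count ≥ 0.96 → 0.

0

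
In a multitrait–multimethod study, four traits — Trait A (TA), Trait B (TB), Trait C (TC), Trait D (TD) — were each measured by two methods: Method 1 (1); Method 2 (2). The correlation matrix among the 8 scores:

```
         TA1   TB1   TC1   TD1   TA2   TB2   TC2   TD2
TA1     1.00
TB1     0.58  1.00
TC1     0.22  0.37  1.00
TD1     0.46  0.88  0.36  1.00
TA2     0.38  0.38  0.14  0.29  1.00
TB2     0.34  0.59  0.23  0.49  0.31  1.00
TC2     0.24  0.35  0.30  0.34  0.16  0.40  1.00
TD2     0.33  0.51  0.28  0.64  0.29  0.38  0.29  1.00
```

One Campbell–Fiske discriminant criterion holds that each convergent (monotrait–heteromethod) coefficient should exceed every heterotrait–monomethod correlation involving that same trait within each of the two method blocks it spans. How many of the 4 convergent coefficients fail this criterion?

4

Checking each validity diagonal entry against its comparison values:
TA (methods 1·2): 0.38 vs {0.58, 0.31, 0.22, 0.16, 0.46, 0.29} → fail.
TB (methods 1·2): 0.59 vs {0.58, 0.31, 0.37, 0.40, 0.88, 0.38} → fail.
TC (methods 1·2): 0.30 vs {0.22, 0.16, 0.37, 0.40, 0.36, 0.29} → fail.
TD (methods 1·2): 0.64 vs {0.46, 0.29, 0.88, 0.38, 0.36, 0.29} → fail.
4 of 4 fail.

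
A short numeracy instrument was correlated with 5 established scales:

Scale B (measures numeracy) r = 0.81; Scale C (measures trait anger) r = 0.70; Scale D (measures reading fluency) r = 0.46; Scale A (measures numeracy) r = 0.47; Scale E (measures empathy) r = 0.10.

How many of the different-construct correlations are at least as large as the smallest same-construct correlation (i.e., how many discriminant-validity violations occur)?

Convergent (same construct = numeracy): Scale B, Scale A.
Smallest convergent = 0.47. Discriminant values: 0.70, 0.46, 0.10; count ≥ 0.47 → 1.

1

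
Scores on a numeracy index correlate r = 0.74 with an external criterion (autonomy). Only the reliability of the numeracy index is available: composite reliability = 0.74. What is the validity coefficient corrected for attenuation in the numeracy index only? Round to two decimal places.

Single correction: r_c = r_obs / √r_xx = 0.74 / √0.74 = 0.74 / 0.8602 ≈ 0.86.

0.86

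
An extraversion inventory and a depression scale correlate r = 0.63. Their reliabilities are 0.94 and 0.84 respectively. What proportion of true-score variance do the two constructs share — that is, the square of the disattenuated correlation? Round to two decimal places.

0.50

Disattenuated r = 0.63 / √(0.94 × 0.84) = 0.63 / 0.8886 = 0.7090.
Shared true-score variance = 0.7090² = 0.5027 ≈ 0.50.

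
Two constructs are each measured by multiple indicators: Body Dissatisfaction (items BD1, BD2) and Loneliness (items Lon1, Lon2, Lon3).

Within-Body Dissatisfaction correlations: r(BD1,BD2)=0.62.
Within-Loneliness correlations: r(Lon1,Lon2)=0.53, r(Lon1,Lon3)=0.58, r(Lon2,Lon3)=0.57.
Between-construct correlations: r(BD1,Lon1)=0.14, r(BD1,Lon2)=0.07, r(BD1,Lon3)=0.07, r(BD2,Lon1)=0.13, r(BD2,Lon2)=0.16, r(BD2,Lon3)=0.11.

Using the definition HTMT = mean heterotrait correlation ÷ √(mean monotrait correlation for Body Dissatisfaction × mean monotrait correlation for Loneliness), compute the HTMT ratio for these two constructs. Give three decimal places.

0.192

Mean heterotrait r = 0.68/6 = 0.1133.
Mean within-BD = 0.62/1 = 0.6200; mean within-Lon = 1.68/3 = 0.5600.
Geometric mean = √(0.6200 × 0.5600) = 0.5892.
HTMT = 0.1133 / 0.5892 = 0.192.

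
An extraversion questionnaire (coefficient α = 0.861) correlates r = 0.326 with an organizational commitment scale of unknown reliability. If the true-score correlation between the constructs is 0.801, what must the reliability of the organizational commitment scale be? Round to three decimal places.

0.192

r_true = r_obs / √(r_xx · r_yy) ⇒ 0.801 = 0.326 / √(0.861 · r_yy).
√(0.861 · r_yy) = 0.326 / 0.801 = 0.4070; 0.861 · r_yy = 0.1656; r_yy = 0.1656 / 0.861 ≈ 0.192.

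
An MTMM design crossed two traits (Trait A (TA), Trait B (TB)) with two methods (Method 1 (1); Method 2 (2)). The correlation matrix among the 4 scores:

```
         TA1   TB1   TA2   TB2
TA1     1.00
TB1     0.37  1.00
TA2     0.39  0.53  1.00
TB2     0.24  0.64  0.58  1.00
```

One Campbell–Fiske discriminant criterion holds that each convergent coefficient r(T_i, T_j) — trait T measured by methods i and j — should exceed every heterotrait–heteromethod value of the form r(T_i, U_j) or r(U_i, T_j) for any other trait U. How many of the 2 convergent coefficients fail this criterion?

Convergent coefficients and their comparison sets:
TA (methods 1·2): 0.39 vs {0.24, 0.53} → fail.
TB (methods 1·2): 0.64 vs {0.53, 0.24} → pass.
1 of 2 fail.

1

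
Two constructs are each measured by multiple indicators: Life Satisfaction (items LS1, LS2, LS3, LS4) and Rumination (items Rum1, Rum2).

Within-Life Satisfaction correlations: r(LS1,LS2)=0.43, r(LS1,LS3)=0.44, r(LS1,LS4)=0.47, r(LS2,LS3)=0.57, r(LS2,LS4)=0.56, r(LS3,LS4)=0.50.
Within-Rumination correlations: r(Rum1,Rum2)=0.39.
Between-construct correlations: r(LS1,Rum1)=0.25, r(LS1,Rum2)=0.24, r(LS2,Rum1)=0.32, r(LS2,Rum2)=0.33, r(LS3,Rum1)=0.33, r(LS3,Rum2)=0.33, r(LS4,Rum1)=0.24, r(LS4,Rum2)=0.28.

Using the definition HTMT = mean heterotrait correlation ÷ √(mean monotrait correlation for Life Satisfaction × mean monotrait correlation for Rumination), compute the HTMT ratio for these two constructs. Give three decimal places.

Mean heterotrait r = 2.32/8 = 0.2900.
Mean within-LS = 2.97/6 = 0.4950; mean within-Rum = 0.39/1 = 0.3900.
Geometric mean = √(0.4950 × 0.3900) = 0.4394.
HTMT = 0.2900 / 0.4394 = 0.660.

0.660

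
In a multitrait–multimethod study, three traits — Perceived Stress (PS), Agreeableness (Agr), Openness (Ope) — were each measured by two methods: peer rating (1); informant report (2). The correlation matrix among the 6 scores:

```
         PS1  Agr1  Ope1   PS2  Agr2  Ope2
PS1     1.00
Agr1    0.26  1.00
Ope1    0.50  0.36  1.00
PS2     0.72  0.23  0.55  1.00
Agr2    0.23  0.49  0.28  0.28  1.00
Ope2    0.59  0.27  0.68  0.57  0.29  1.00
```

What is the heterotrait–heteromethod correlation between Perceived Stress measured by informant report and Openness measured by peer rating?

0.55

Different traits and methods: r(PS2, Ope1) = 0.55.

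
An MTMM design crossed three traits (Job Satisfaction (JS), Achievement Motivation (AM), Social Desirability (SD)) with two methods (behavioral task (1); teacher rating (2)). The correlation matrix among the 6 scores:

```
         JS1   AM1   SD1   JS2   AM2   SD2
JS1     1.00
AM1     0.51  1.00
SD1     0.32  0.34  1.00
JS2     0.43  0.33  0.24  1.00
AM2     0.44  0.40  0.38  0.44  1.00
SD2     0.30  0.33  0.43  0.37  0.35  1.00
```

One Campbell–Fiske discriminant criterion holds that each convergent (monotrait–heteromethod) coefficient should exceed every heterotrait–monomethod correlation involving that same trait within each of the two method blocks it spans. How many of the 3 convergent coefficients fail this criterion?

2

Each convergent coefficient versus the relevant comparison correlations:
JS (methods 1·2): 0.43 vs {0.51, 0.44, 0.32, 0.37} → fail.
AM (methods 1·2): 0.40 vs {0.51, 0.44, 0.34, 0.35} → fail.
SD (methods 1·2): 0.43 vs {0.32, 0.37, 0.34, 0.35} → pass.
2 of 3 fail.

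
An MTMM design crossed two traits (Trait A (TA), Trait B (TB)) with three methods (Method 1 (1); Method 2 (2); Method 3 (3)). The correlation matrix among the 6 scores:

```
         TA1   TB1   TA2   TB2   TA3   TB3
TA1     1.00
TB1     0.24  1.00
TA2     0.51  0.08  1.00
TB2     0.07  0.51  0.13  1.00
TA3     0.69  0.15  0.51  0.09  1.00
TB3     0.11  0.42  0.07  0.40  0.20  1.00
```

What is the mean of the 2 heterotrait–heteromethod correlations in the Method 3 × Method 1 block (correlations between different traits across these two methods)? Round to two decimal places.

HTHM values (method 3 × method 1): 0.15, 0.11; mean = 0.26/2 = 0.13.

0.13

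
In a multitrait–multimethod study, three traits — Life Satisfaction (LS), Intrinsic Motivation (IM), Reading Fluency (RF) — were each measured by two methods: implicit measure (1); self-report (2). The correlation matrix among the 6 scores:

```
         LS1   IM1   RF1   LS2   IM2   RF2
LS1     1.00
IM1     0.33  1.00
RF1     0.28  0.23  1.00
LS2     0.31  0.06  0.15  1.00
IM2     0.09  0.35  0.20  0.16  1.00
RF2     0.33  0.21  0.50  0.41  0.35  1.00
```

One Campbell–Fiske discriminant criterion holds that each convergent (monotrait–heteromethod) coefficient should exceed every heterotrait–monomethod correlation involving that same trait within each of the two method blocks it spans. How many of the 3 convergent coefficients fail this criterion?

2

Each convergent coefficient versus the relevant comparison correlations:
LS (methods 1·2): 0.31 vs {0.33, 0.16, 0.28, 0.41} → fail.
IM (methods 1·2): 0.35 vs {0.33, 0.16, 0.23, 0.35} → fail.
RF (methods 1·2): 0.50 vs {0.28, 0.41, 0.23, 0.35} → pass.
2 of 3 fail.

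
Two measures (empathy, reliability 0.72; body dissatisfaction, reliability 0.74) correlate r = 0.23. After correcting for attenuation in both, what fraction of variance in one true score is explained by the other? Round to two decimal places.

0.10

Disattenuated r = 0.23 / √(0.72 × 0.74) = 0.23 / 0.7299 = 0.3151.
Shared true-score variance = 0.3151² = 0.0993 ≈ 0.10.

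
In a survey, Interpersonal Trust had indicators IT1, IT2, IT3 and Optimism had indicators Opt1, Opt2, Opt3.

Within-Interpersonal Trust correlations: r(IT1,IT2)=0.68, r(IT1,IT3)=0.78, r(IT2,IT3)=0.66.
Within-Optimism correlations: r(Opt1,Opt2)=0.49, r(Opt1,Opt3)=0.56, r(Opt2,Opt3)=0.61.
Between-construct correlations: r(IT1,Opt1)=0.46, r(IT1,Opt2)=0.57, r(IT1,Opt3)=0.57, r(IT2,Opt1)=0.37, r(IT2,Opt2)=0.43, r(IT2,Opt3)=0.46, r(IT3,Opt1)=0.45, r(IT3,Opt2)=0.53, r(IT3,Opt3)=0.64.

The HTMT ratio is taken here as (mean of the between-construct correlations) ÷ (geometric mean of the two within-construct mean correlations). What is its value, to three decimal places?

Mean heterotrait r = 4.48/9 = 0.4978.
Mean within-IT = 2.12/3 = 0.7067; mean within-Opt = 1.66/3 = 0.5533.
Geometric mean = √(0.7067 × 0.5533) = 0.6253.
HTMT = 0.4978 / 0.6253 = 0.796.

0.796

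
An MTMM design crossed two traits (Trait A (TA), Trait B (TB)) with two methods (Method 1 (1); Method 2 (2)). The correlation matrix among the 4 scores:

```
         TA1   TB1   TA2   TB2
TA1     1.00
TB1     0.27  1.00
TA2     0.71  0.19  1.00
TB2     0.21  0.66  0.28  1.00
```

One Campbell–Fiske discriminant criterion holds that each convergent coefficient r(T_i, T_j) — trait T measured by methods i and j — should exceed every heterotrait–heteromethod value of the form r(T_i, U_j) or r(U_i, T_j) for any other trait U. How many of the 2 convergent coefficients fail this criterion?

0

Convergent coefficients and their comparison sets:
TA (methods 1·2): 0.71 vs {0.21, 0.19} → pass.
TB (methods 1·2): 0.66 vs {0.19, 0.21} → pass.
0 of 2 fail.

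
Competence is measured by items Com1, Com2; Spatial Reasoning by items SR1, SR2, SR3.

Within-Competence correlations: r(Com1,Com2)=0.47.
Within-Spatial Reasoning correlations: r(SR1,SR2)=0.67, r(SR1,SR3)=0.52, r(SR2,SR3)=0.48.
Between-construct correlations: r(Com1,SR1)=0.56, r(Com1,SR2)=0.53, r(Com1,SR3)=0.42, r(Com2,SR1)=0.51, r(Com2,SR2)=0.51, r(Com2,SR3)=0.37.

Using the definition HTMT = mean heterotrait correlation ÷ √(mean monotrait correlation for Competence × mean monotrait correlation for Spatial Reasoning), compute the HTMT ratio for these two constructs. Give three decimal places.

0.945

Between-construct mean = 2.90/6 = 0.4833.
Mean within-Com = 0.47/1 = 0.4700; mean within-SR = 1.67/3 = 0.5567.
Geometric mean = √(0.4700 × 0.5567) = 0.5115.
HTMT = 0.4833 / 0.5115 = 0.945.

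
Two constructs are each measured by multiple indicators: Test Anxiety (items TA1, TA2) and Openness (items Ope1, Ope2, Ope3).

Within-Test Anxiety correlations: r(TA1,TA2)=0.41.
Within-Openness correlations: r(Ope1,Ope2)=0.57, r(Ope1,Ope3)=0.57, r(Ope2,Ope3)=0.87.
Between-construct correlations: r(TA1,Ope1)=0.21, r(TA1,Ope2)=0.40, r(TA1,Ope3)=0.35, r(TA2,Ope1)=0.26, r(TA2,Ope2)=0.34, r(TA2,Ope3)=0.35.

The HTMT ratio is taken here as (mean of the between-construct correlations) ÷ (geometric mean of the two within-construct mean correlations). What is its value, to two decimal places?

Between-construct mean = 1.91/6 = 0.3183.
Mean within-TA = 0.41/1 = 0.4100; mean within-Ope = 2.01/3 = 0.6700.
Geometric mean = √(0.4100 × 0.6700) = 0.5241.
HTMT = 0.3183 / 0.5241 = 0.61.

0.61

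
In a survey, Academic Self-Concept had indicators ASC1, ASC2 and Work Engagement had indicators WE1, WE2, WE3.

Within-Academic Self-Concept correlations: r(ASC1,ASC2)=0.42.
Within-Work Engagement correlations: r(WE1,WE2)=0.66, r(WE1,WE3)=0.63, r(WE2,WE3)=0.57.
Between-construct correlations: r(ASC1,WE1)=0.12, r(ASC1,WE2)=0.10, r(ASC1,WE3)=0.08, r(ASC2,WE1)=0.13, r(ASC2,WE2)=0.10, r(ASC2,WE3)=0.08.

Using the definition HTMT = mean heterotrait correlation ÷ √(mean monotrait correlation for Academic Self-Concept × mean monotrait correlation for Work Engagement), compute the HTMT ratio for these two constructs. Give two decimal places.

Mean heterotrait r = 0.61/6 = 0.1017.
Mean within-ASC = 0.42/1 = 0.4200; mean within-WE = 1.86/3 = 0.6200.
Geometric mean = √(0.4200 × 0.6200) = 0.5103.
HTMT = 0.1017 / 0.5103 = 0.20.

0.20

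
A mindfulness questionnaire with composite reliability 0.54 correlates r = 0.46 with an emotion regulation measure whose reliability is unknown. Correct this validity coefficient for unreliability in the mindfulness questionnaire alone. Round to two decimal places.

0.63

Single correction: r_c = r_obs / √r_xx = 0.46 / √0.54 = 0.46 / 0.7348 ≈ 0.63.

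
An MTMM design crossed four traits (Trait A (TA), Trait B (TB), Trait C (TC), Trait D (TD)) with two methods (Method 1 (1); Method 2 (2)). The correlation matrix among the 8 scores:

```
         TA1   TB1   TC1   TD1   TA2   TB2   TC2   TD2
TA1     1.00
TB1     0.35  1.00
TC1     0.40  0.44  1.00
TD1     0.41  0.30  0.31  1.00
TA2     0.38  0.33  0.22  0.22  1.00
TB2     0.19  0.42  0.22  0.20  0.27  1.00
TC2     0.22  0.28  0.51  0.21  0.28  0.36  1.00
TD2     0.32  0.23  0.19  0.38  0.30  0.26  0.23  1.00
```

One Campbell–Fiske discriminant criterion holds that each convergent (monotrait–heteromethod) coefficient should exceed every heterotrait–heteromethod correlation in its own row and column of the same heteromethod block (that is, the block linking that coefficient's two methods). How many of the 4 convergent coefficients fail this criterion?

0

Checking each validity diagonal entry against its comparison values:
TA (methods 1·2): 0.38 vs {0.19, 0.33, 0.22, 0.22, 0.32, 0.22} → pass.
TB (methods 1·2): 0.42 vs {0.33, 0.19, 0.28, 0.22, 0.23, 0.20} → pass.
TC (methods 1·2): 0.51 vs {0.22, 0.22, 0.22, 0.28, 0.19, 0.21} → pass.
TD (methods 1·2): 0.38 vs {0.22, 0.32, 0.20, 0.23, 0.21, 0.19} → pass.
0 of 4 fail.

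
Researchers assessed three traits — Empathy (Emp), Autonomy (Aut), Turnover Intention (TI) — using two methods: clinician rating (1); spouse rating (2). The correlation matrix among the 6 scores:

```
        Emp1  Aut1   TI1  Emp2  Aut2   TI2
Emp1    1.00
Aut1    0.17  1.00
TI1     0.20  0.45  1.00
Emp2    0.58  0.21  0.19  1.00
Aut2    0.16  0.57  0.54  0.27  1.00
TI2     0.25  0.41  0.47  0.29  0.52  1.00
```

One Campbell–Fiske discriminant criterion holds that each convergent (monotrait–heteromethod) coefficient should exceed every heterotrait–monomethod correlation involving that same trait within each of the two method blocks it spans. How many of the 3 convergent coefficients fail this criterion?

1

Each convergent coefficient versus the relevant comparison correlations:
Emp (methods 1·2): 0.58 vs {0.17, 0.27, 0.20, 0.29} → pass.
Aut (methods 1·2): 0.57 vs {0.17, 0.27, 0.45, 0.52} → pass.
TI (methods 1·2): 0.47 vs {0.20, 0.29, 0.45, 0.52} → fail.
1 of 3 fail.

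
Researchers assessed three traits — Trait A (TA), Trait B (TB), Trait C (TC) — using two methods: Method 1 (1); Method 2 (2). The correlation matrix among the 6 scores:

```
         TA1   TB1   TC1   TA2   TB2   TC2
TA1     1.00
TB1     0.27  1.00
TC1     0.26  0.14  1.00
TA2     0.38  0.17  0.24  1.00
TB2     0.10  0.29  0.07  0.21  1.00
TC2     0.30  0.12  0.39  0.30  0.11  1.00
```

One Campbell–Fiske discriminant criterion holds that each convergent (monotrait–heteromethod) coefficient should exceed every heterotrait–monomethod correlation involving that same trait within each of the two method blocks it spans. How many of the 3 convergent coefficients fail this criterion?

0

Checking each validity diagonal entry against its comparison values:
TA (methods 1·2): 0.38 vs {0.27, 0.21, 0.26, 0.30} → pass.
TB (methods 1·2): 0.29 vs {0.27, 0.21, 0.14, 0.11} → pass.
TC (methods 1·2): 0.39 vs {0.26, 0.30, 0.14, 0.11} → pass.
0 of 3 fail.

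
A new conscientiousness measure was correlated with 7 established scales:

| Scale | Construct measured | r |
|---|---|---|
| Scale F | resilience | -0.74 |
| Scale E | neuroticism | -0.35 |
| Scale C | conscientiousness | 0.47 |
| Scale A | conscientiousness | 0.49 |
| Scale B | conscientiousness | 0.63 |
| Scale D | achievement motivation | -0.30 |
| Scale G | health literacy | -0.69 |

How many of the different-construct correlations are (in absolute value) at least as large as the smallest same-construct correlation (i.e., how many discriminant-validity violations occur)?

Convergent (same construct = conscientiousness): Scale C, Scale A, Scale B.
Smallest convergent = 0.47. Discriminant |r|: 0.74, 0.35, 0.30, 0.69; count ≥ 0.47 → 2.

2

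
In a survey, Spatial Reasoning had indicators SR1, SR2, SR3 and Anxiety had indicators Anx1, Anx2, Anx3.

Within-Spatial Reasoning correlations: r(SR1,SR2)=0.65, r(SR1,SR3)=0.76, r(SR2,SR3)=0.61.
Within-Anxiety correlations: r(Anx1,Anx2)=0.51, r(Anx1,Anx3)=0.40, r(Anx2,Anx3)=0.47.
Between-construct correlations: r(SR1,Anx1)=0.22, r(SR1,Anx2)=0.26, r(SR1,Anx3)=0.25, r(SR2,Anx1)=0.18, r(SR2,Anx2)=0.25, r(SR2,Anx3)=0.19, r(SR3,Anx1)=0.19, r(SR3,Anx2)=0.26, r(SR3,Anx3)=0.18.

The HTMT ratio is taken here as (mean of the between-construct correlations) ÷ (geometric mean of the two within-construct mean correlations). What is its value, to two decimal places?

0.40

Mean heterotrait r = 1.98/9 = 0.2200.
Mean within-SR = 2.02/3 = 0.6733; mean within-Anx = 1.38/3 = 0.4600.
Geometric mean = √(0.6733 × 0.4600) = 0.5565.
HTMT = 0.2200 / 0.5565 = 0.40.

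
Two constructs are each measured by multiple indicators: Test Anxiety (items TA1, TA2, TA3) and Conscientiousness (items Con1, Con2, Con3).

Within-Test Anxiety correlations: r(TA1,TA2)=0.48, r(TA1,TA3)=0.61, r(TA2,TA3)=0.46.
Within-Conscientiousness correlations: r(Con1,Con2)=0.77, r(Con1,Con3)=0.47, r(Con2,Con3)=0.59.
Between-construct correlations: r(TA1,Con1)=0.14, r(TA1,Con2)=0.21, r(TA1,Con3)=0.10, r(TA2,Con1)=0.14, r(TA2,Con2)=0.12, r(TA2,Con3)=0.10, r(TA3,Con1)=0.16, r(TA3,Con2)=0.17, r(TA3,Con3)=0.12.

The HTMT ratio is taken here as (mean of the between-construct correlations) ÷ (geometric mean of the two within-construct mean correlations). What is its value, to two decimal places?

Mean between = 1.26/9 = 0.1400.
Mean within-TA = 1.55/3 = 0.5167; mean within-Con = 1.83/3 = 0.6100.
Geometric mean = √(0.5167 × 0.6100) = 0.5614.
HTMT = 0.1400 / 0.5614 = 0.25.

0.25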